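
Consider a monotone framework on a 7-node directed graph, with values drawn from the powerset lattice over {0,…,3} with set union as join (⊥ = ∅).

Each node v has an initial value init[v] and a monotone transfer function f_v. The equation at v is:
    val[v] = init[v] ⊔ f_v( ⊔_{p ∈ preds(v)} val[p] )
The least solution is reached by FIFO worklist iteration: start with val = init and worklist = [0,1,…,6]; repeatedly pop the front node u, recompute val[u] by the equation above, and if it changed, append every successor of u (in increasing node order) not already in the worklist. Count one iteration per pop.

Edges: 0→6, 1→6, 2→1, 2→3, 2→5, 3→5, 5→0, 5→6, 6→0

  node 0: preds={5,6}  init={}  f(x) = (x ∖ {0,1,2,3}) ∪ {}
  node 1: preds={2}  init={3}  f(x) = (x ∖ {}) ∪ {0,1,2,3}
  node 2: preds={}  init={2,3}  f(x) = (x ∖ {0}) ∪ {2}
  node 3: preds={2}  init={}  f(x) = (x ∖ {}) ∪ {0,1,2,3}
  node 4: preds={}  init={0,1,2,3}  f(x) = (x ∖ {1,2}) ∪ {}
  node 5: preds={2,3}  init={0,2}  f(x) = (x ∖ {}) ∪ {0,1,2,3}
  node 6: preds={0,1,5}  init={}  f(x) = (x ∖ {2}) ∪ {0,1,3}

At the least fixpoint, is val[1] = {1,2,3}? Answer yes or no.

no

Iteration log — 8 steps:
  step 1. node 0  ⊔preds={0,2}  new={}  stable
  step 2. node 1  ⊔preds={2,3}  new={0,1,2,3}  old={3}  +wl: 
  step 3. node 2  ⊔preds={}  new={2,3}  stable
  step 4. node 3  ⊔preds={2,3}  new={0,1,2,3}  old={}  +wl: 
  step 5. node 4  ⊔preds={}  new={0,1,2,3}  stable
  step 6. node 5  ⊔preds={0,1,2,3}  new={0,1,2,3}  old={0,2}  +wl: 0
  step 7. node 6  ⊔preds={0,1,2,3}  new={0,1,3}  old={}  +wl: 
  step 8. node 0  ⊔preds={0,1,2,3}  new={}  stable

Least fixpoint reached:
  node 0: {}
  node 1: {0,1,2,3}
  node 2: {2,3}
  node 3: {0,1,2,3}
  node 4: {0,1,2,3}
  node 5: {0,1,2,3}
  node 6: {0,1,3}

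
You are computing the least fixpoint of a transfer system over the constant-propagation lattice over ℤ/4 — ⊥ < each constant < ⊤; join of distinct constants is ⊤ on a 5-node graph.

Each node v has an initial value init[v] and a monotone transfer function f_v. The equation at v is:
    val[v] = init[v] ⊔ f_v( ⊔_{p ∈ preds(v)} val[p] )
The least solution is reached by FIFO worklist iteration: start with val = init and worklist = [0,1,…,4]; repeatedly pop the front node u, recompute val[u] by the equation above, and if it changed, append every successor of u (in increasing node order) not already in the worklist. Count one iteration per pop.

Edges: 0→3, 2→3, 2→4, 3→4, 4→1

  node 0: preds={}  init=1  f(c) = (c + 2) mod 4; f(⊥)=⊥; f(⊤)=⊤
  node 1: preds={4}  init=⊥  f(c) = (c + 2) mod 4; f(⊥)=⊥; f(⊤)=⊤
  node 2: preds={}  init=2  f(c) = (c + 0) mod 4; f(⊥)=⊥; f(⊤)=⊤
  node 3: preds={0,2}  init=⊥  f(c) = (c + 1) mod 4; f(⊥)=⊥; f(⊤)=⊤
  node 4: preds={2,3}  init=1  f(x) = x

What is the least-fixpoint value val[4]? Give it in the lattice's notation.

⊤

Worklist (6 pops):
  #1 pop 0: in=⊥ → 1 (no change)
  #2 pop 1: in=1 → 3 (was ⊥); enqueue []
  #3 pop 2: in=⊥ → 2 (no change)
  #4 pop 3: in=⊤ → ⊤ (was ⊥); enqueue []
  #5 pop 4: in=⊤ → ⊤ (was 1); enqueue [1]
  #6 pop 1: in=⊤ → ⊤ (was 3); enqueue []

Fixpoint:
  val[0] = 1
  val[1] = ⊤
  val[2] = 2
  val[3] = ⊤
  val[4] = ⊤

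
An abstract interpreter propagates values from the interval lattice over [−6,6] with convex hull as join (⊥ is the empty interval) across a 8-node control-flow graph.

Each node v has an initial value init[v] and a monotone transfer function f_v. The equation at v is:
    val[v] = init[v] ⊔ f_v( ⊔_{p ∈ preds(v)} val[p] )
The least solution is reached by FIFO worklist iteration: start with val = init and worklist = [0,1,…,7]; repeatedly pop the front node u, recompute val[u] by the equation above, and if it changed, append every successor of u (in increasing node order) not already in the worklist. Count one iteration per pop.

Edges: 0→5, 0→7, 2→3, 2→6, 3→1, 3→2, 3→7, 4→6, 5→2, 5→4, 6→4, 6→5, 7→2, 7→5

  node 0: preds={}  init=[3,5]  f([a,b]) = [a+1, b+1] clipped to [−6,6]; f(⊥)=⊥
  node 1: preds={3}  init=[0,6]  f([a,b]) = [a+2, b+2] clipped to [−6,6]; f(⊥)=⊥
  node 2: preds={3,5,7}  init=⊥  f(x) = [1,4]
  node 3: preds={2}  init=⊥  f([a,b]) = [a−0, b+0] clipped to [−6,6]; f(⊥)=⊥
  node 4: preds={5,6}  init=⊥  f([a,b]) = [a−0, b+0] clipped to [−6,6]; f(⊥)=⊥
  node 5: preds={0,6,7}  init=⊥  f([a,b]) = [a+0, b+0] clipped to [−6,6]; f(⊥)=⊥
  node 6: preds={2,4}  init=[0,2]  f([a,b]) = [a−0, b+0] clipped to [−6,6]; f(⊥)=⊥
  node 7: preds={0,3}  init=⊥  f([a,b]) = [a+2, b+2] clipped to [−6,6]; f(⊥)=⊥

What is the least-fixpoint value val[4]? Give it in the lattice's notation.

[0,6]

Iteration log — 19 steps:
  step 1. node 0  ⊔preds=⊥  new=[3,5]  stable
  step 2. node 1  ⊔preds=⊥  new=[0,6]  stable
  step 3. node 2  ⊔preds=⊥  new=[1,4]  old=⊥  +wl: 
  step 4. node 3  ⊔preds=[1,4]  new=[1,4]  old=⊥  +wl: 1,2
  step 5. node 4  ⊔preds=[0,2]  new=[0,2]  old=⊥  +wl: 
  step 6. node 5  ⊔preds=[0,5]  new=[0,5]  old=⊥  +wl: 4
  step 7. node 6  ⊔preds=[0,4]  new=[0,4]  old=[0,2]  +wl: 5
  step 8. node 7  ⊔preds=[1,5]  new=[3,6]  old=⊥  +wl: 
  step 9. node 1  ⊔preds=[1,4]  new=[0,6]  stable
  step 10. node 2  ⊔preds=[0,6]  new=[1,4]  stable
  step 11. node 4  ⊔preds=[0,5]  new=[0,5]  old=[0,2]  +wl: 6
  step 12. node 5  ⊔preds=[0,6]  new=[0,6]  old=[0,5]  +wl: 2,4
  step 13. node 6  ⊔preds=[0,5]  new=[0,5]  old=[0,4]  +wl: 5
  step 14. node 2  ⊔preds=[0,6]  new=[1,4]  stable
  step 15. node 4  ⊔preds=[0,6]  new=[0,6]  old=[0,5]  +wl: 6
  step 16. node 5  ⊔preds=[0,6]  new=[0,6]  stable
  step 17. node 6  ⊔preds=[0,6]  new=[0,6]  old=[0,5]  +wl: 4,5
  step 18. node 4  ⊔preds=[0,6]  new=[0,6]  stable
  step 19. node 5  ⊔preds=[0,6]  new=[0,6]  stable

Least fixpoint reached:
  node 0: [3,5]
  node 1: [0,6]
  node 2: [1,4]
  node 3: [1,4]
  node 4: [0,6]
  node 5: [0,6]
  node 6: [0,6]
  node 7: [3,6]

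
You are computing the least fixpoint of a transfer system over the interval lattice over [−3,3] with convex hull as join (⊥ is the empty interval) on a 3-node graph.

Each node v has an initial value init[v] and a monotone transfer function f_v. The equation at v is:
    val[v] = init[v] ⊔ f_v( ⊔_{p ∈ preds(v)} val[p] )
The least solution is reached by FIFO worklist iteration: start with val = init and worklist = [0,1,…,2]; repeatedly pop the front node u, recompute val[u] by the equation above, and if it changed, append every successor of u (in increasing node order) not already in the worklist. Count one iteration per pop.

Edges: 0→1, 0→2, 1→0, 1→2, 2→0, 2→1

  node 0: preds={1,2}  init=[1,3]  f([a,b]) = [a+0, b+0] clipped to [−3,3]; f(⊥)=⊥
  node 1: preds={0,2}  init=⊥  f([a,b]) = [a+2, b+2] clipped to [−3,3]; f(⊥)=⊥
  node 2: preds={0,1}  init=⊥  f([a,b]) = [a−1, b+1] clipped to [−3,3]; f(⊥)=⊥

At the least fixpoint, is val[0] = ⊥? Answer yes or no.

Trace (16 dequeues):
  [1] u=0 | in ⊥ | out [1,3] | ==
  [2] u=1 | in [1,3] | out [3,3] | prev ⊥ | push {0}
  [3] u=2 | in [1,3] | out [0,3] | prev ⊥ | push {1}
  [4] u=0 | in [0,3] | out [0,3] | prev [1,3] | push {2}
  [5] u=1 | in [0,3] | out [2,3] | prev [3,3] | push {0}
  [6] u=2 | in [0,3] | out [-1,3] | prev [0,3] | push {1}
  [7] u=0 | in [-1,3] | out [-1,3] | prev [0,3] | push {2}
  [8] u=1 | in [-1,3] | out [1,3] | prev [2,3] | push {0}
  [9] u=2 | in [-1,3] | out [-2,3] | prev [-1,3] | push {1}
  [10] u=0 | in [-2,3] | out [-2,3] | prev [-1,3] | push {2}
  [11] u=1 | in [-2,3] | out [0,3] | prev [1,3] | push {0}
  [12] u=2 | in [-2,3] | out [-3,3] | prev [-2,3] | push {1}
  [13] u=0 | in [-3,3] | out [-3,3] | prev [-2,3] | push {2}
  [14] u=1 | in [-3,3] | out [-1,3] | prev [0,3] | push {0}
  [15] u=2 | in [-3,3] | out [-3,3] | ==
  [16] u=0 | in [-3,3] | out [-3,3] | ==

Converged values:
  [0] [-3,3]
  [1] [-1,3]
  [2] [-3,3]

no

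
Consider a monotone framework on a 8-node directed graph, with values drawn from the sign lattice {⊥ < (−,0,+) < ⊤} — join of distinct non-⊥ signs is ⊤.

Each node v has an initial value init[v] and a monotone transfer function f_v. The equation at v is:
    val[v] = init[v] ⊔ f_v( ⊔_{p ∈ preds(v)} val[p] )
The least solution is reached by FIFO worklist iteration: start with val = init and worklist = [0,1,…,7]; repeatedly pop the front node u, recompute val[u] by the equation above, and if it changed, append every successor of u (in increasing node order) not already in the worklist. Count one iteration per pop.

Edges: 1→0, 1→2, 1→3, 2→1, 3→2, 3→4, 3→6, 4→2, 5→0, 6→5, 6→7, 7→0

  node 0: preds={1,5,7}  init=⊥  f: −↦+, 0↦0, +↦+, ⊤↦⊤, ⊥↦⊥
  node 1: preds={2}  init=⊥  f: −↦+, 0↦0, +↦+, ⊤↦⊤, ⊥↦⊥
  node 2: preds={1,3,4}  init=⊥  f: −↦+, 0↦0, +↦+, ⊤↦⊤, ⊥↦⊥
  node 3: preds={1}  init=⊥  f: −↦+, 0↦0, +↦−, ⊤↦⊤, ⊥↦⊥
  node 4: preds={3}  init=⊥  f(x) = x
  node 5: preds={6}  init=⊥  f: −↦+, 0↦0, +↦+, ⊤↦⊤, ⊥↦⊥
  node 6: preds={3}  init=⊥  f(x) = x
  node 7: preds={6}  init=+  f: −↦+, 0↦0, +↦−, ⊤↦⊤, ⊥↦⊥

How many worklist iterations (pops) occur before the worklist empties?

Trace (8 dequeues):
  [1] u=0 | in + | out + | prev ⊥ | push {}
  [2] u=1 | in ⊥ | out ⊥ | ==
  [3] u=2 | in ⊥ | out ⊥ | ==
  [4] u=3 | in ⊥ | out ⊥ | ==
  [5] u=4 | in ⊥ | out ⊥ | ==
  [6] u=5 | in ⊥ | out ⊥ | ==
  [7] u=6 | in ⊥ | out ⊥ | ==
  [8] u=7 | in ⊥ | out + | ==

Converged values:
  [0] +
  [1] ⊥
  [2] ⊥
  [3] ⊥
  [4] ⊥
  [5] ⊥
  [6] ⊥
  [7] +

8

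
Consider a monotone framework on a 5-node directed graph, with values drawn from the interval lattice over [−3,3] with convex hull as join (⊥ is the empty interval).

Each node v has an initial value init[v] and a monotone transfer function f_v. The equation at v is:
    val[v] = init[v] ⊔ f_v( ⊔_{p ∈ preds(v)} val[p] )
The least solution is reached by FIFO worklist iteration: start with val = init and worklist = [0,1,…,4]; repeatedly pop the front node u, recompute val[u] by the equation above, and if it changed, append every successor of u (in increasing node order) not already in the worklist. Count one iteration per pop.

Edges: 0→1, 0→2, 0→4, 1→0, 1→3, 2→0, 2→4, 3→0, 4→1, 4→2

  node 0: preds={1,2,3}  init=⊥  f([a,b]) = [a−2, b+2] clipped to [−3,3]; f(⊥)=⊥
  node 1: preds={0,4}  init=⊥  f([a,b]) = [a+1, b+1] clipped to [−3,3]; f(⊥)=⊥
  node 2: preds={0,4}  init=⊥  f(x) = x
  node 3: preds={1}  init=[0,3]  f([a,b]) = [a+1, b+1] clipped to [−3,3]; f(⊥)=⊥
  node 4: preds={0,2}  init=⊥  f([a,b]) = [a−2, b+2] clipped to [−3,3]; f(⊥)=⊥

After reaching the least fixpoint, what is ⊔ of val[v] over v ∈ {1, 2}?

[-3,3]

Trace (12 dequeues):
  [1] u=0 | in [0,3] | out [-2,3] | prev ⊥ | push {}
  [2] u=1 | in [-2,3] | out [-1,3] | prev ⊥ | push {0}
  [3] u=2 | in [-2,3] | out [-2,3] | prev ⊥ | push {}
  [4] u=3 | in [-1,3] | out [0,3] | ==
  [5] u=4 | in [-2,3] | out [-3,3] | prev ⊥ | push {1,2}
  [6] u=0 | in [-2,3] | out [-3,3] | prev [-2,3] | push {4}
  [7] u=1 | in [-3,3] | out [-2,3] | prev [-1,3] | push {0,3}
  [8] u=2 | in [-3,3] | out [-3,3] | prev [-2,3] | push {}
  [9] u=4 | in [-3,3] | out [-3,3] | ==
  [10] u=0 | in [-3,3] | out [-3,3] | ==
  [11] u=3 | in [-2,3] | out [-1,3] | prev [0,3] | push {0}
  [12] u=0 | in [-3,3] | out [-3,3] | ==

Converged values:
  [0] [-3,3]
  [1] [-2,3]
  [2] [-3,3]
  [3] [-1,3]
  [4] [-3,3]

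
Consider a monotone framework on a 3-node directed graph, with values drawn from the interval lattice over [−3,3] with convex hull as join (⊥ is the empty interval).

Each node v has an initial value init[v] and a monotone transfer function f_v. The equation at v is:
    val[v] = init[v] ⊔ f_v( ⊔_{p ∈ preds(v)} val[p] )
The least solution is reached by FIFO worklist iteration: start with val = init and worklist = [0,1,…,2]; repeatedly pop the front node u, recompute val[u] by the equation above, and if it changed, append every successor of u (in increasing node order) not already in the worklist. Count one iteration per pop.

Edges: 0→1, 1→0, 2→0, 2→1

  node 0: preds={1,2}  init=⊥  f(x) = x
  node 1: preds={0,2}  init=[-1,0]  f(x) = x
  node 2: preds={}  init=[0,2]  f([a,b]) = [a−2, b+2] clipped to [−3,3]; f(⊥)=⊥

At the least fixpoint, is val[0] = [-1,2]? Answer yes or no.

yes

Iteration log — 4 steps:
  step 1. node 0  ⊔preds=[-1,2]  new=[-1,2]  old=⊥  +wl: 
  step 2. node 1  ⊔preds=[-1,2]  new=[-1,2]  old=[-1,0]  +wl: 0
  step 3. node 2  ⊔preds=⊥  new=[0,2]  stable
  step 4. node 0  ⊔preds=[-1,2]  new=[-1,2]  stable

Least fixpoint reached:
  node 0: [-1,2]
  node 1: [-1,2]
  node 2: [0,2]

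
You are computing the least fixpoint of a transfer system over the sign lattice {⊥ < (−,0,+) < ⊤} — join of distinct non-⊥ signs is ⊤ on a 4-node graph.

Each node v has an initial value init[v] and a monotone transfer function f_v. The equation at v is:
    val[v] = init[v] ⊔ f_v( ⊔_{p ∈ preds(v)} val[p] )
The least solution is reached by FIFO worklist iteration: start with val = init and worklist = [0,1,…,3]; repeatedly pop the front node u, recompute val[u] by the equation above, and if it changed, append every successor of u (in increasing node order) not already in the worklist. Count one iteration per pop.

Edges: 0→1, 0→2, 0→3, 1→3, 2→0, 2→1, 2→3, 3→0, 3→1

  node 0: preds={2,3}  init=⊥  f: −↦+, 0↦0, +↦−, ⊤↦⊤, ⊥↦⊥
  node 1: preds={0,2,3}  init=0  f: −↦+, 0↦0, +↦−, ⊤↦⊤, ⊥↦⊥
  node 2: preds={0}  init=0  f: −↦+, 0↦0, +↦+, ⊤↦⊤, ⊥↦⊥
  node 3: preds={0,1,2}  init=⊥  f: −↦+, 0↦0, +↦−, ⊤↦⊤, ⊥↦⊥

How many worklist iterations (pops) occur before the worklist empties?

6

Worklist (6 pops):
  #1 pop 0: in=0 → 0 (was ⊥); enqueue []
  #2 pop 1: in=0 → 0 (no change)
  #3 pop 2: in=0 → 0 (no change)
  #4 pop 3: in=0 → 0 (was ⊥); enqueue [0,1]
  #5 pop 0: in=0 → 0 (no change)
  #6 pop 1: in=0 → 0 (no change)

Fixpoint:
  val[0] = 0
  val[1] = 0
  val[2] = 0
  val[3] = 0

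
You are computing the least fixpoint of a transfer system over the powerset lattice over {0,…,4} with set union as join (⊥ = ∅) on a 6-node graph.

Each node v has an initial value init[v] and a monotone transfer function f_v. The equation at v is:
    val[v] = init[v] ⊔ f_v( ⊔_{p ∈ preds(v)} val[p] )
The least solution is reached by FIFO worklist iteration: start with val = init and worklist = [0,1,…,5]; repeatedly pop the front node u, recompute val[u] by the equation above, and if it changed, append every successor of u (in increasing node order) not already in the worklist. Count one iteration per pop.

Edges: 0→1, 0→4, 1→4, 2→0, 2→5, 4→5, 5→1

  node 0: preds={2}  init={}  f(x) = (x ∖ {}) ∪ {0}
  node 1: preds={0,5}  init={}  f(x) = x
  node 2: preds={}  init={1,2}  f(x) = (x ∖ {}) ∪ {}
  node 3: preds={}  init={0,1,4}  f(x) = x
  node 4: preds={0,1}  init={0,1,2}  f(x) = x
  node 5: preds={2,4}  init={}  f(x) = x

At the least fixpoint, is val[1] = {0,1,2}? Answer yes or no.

Worklist (7 pops):
  #1 pop 0: in={1,2} → {0,1,2} (was {}); enqueue []
  #2 pop 1: in={0,1,2} → {0,1,2} (was {}); enqueue []
  #3 pop 2: in={} → {1,2} (no change)
  #4 pop 3: in={} → {0,1,4} (no change)
  #5 pop 4: in={0,1,2} → {0,1,2} (no change)
  #6 pop 5: in={0,1,2} → {0,1,2} (was {}); enqueue [1]
  #7 pop 1: in={0,1,2} → {0,1,2} (no change)

Fixpoint:
  val[0] = {0,1,2}
  val[1] = {0,1,2}
  val[2] = {1,2}
  val[3] = {0,1,4}
  val[4] = {0,1,2}
  val[5] = {0,1,2}

yes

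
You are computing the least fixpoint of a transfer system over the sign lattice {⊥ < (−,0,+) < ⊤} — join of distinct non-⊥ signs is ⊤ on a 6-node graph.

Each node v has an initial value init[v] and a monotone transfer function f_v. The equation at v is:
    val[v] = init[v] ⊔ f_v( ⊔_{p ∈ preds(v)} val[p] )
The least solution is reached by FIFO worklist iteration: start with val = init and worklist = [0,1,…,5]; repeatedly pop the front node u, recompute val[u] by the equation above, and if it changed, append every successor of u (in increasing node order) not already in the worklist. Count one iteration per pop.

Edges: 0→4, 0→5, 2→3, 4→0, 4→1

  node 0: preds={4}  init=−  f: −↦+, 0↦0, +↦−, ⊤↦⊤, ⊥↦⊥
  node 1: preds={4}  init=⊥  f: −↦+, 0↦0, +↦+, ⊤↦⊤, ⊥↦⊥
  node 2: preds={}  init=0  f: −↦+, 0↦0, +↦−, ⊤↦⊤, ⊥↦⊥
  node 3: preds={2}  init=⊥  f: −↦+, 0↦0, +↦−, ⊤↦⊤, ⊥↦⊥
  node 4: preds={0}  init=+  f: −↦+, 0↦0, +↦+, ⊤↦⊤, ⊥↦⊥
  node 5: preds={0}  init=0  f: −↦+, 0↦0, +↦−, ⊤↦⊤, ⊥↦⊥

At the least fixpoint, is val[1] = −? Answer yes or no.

Iteration log — 6 steps:
  step 1. node 0  ⊔preds=+  new=−  stable
  step 2. node 1  ⊔preds=+  new=+  old=⊥  +wl: 
  step 3. node 2  ⊔preds=⊥  new=0  stable
  step 4. node 3  ⊔preds=0  new=0  old=⊥  +wl: 
  step 5. node 4  ⊔preds=−  new=+  stable
  step 6. node 5  ⊔preds=−  new=⊤  old=0  +wl: 

Least fixpoint reached:
  node 0: −
  node 1: +
  node 2: 0
  node 3: 0
  node 4: +
  node 5: ⊤

no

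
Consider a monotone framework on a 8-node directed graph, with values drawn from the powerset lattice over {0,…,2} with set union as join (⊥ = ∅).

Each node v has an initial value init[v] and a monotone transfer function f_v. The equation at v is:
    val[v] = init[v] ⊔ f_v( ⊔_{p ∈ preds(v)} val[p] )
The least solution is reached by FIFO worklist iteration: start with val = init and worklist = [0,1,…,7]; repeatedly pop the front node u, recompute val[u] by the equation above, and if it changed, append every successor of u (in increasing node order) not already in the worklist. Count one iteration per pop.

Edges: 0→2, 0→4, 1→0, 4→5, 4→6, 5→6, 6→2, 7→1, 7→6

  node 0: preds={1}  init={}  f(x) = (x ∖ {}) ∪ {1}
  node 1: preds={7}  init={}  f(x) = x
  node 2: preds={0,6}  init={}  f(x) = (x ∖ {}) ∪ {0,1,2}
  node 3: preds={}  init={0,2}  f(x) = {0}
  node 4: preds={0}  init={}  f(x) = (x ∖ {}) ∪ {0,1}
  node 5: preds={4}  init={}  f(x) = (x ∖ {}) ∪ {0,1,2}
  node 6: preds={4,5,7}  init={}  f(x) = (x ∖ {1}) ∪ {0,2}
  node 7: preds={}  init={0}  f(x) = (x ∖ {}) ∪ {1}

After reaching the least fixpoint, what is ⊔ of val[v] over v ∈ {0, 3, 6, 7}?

Worklist (14 pops):
  #1 pop 0: in={} → {1} (was {}); enqueue []
  #2 pop 1: in={0} → {0} (was {}); enqueue [0]
  #3 pop 2: in={1} → {0,1,2} (was {}); enqueue []
  #4 pop 3: in={} → {0,2} (no change)
  #5 pop 4: in={1} → {0,1} (was {}); enqueue []
  #6 pop 5: in={0,1} → {0,1,2} (was {}); enqueue []
  #7 pop 6: in={0,1,2} → {0,2} (was {}); enqueue [2]
  #8 pop 7: in={} → {0,1} (was {0}); enqueue [1,6]
  #9 pop 0: in={0} → {0,1} (was {1}); enqueue [4]
  #10 pop 2: in={0,1,2} → {0,1,2} (no change)
  #11 pop 1: in={0,1} → {0,1} (was {0}); enqueue [0]
  #12 pop 6: in={0,1,2} → {0,2} (no change)
  #13 pop 4: in={0,1} → {0,1} (no change)
  #14 pop 0: in={0,1} → {0,1} (no change)

Fixpoint:
  val[0] = {0,1}
  val[1] = {0,1}
  val[2] = {0,1,2}
  val[3] = {0,2}
  val[4] = {0,1}
  val[5] = {0,1,2}
  val[6] = {0,2}
  val[7] = {0,1}

{0,1,2}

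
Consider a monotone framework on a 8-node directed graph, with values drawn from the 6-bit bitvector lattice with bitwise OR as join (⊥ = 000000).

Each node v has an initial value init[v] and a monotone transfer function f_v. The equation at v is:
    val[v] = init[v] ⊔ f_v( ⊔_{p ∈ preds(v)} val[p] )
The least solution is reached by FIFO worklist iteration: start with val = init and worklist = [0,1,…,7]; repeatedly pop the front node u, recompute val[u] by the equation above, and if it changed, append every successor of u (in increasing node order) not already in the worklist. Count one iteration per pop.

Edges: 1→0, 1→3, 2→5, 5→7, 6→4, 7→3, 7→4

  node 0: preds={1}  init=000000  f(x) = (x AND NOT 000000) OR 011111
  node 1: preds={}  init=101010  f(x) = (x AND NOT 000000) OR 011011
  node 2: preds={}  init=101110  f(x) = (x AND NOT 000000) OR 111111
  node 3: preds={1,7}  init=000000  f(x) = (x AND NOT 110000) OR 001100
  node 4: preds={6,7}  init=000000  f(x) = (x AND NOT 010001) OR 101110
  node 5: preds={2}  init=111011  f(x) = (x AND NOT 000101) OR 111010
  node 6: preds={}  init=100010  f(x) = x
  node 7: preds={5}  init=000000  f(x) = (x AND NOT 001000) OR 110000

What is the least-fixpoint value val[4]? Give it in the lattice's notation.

101110

Iteration log — 11 steps:
  step 1. node 0  ⊔preds=101010  new=111111  old=000000  +wl: 
  step 2. node 1  ⊔preds=000000  new=111011  old=101010  +wl: 0
  step 3. node 2  ⊔preds=000000  new=111111  old=101110  +wl: 
  step 4. node 3  ⊔preds=111011  new=001111  old=000000  +wl: 
  step 5. node 4  ⊔preds=100010  new=101110  old=000000  +wl: 
  step 6. node 5  ⊔preds=111111  new=111011  stable
  step 7. node 6  ⊔preds=000000  new=100010  stable
  step 8. node 7  ⊔preds=111011  new=110011  old=000000  +wl: 3,4
  step 9. node 0  ⊔preds=111011  new=111111  stable
  step 10. node 3  ⊔preds=111011  new=001111  stable
  step 11. node 4  ⊔preds=110011  new=101110  stable

Least fixpoint reached:
  node 0: 111111
  node 1: 111011
  node 2: 111111
  node 3: 001111
  node 4: 101110
  node 5: 111011
  node 6: 100010
  node 7: 110011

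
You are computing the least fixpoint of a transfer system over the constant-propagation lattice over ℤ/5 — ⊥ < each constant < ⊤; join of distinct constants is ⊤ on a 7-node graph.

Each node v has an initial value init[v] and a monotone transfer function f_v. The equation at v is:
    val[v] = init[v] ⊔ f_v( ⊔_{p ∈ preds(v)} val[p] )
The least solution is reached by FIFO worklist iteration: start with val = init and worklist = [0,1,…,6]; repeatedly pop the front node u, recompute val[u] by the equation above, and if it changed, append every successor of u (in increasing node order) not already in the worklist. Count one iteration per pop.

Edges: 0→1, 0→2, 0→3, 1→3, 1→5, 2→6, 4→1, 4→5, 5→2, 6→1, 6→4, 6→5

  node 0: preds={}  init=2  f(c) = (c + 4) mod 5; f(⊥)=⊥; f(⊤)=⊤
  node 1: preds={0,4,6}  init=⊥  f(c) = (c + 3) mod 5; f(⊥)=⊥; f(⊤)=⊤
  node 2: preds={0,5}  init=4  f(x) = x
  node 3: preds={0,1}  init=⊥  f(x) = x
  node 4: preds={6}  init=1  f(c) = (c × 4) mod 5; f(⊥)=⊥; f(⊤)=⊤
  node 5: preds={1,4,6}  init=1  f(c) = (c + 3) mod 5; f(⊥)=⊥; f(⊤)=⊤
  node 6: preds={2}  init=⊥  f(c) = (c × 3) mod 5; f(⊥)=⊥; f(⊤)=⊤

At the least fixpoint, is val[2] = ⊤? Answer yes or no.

Trace (12 dequeues):
  [1] u=0 | in ⊥ | out 2 | ==
  [2] u=1 | in ⊤ | out ⊤ | prev ⊥ | push {}
  [3] u=2 | in ⊤ | out ⊤ | prev 4 | push {}
  [4] u=3 | in ⊤ | out ⊤ | prev ⊥ | push {}
  [5] u=4 | in ⊥ | out 1 | ==
  [6] u=5 | in ⊤ | out ⊤ | prev 1 | push {2}
  [7] u=6 | in ⊤ | out ⊤ | prev ⊥ | push {1,4,5}
  [8] u=2 | in ⊤ | out ⊤ | ==
  [9] u=1 | in ⊤ | out ⊤ | ==
  [10] u=4 | in ⊤ | out ⊤ | prev 1 | push {1}
  [11] u=5 | in ⊤ | out ⊤ | ==
  [12] u=1 | in ⊤ | out ⊤ | ==

Converged values:
  [0] 2
  [1] ⊤
  [2] ⊤
  [3] ⊤
  [4] ⊤
  [5] ⊤
  [6] ⊤

yes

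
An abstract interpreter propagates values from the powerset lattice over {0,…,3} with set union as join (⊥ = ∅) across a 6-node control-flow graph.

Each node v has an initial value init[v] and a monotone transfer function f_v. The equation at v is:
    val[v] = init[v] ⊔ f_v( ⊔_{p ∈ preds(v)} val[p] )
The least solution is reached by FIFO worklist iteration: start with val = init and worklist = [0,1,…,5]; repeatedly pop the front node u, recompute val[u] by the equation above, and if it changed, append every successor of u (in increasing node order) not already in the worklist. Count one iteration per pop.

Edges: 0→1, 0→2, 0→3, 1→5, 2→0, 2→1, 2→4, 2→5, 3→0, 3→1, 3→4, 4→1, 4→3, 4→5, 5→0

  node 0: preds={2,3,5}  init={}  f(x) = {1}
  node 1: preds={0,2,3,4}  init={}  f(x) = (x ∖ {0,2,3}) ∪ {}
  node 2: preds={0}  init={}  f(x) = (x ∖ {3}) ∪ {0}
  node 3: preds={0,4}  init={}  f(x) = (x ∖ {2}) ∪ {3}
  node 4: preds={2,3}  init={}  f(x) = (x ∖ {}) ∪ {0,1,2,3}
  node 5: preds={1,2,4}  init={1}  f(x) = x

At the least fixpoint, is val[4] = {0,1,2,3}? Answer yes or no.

yes

Iteration log — 12 steps:
  step 1. node 0  ⊔preds={1}  new={1}  old={}  +wl: 
  step 2. node 1  ⊔preds={1}  new={1}  old={}  +wl: 
  step 3. node 2  ⊔preds={1}  new={0,1}  old={}  +wl: 0,1
  step 4. node 3  ⊔preds={1}  new={1,3}  old={}  +wl: 
  step 5. node 4  ⊔preds={0,1,3}  new={0,1,2,3}  old={}  +wl: 3
  step 6. node 5  ⊔preds={0,1,2,3}  new={0,1,2,3}  old={1}  +wl: 
  step 7. node 0  ⊔preds={0,1,2,3}  new={1}  stable
  step 8. node 1  ⊔preds={0,1,2,3}  new={1}  stable
  step 9. node 3  ⊔preds={0,1,2,3}  new={0,1,3}  old={1,3}  +wl: 0,1,4
  step 10. node 0  ⊔preds={0,1,2,3}  new={1}  stable
  step 11. node 1  ⊔preds={0,1,2,3}  new={1}  stable
  step 12. node 4  ⊔preds={0,1,3}  new={0,1,2,3}  stable

Least fixpoint reached:
  node 0: {1}
  node 1: {1}
  node 2: {0,1}
  node 3: {0,1,3}
  node 4: {0,1,2,3}
  node 5: {0,1,2,3}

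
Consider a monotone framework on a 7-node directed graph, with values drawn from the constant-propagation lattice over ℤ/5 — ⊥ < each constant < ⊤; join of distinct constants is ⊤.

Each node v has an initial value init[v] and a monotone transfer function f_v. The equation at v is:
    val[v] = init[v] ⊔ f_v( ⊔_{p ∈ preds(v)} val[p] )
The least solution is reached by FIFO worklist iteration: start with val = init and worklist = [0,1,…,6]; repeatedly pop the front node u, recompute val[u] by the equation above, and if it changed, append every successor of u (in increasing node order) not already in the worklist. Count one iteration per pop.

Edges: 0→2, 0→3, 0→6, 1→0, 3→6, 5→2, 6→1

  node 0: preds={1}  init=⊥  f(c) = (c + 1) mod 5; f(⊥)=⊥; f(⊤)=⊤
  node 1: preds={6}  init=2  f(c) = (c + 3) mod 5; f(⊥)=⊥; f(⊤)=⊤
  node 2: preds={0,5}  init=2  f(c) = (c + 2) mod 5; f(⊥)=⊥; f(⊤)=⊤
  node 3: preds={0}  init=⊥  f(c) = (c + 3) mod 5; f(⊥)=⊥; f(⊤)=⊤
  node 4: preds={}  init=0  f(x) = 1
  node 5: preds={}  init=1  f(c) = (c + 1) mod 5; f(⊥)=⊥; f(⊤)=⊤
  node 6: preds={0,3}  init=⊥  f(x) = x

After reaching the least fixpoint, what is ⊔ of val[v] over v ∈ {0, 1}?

⊤

Worklist (12 pops):
  #1 pop 0: in=2 → 3 (was ⊥); enqueue []
  #2 pop 1: in=⊥ → 2 (no change)
  #3 pop 2: in=⊤ → ⊤ (was 2); enqueue []
  #4 pop 3: in=3 → 1 (was ⊥); enqueue []
  #5 pop 4: in=⊥ → ⊤ (was 0); enqueue []
  #6 pop 5: in=⊥ → 1 (no change)
  #7 pop 6: in=⊤ → ⊤ (was ⊥); enqueue [1]
  #8 pop 1: in=⊤ → ⊤ (was 2); enqueue [0]
  #9 pop 0: in=⊤ → ⊤ (was 3); enqueue [2,3,6]
  #10 pop 2: in=⊤ → ⊤ (no change)
  #11 pop 3: in=⊤ → ⊤ (was 1); enqueue []
  #12 pop 6: in=⊤ → ⊤ (no change)

Fixpoint:
  val[0] = ⊤
  val[1] = ⊤
  val[2] = ⊤
  val[3] = ⊤
  val[4] = ⊤
  val[5] = 1
  val[6] = ⊤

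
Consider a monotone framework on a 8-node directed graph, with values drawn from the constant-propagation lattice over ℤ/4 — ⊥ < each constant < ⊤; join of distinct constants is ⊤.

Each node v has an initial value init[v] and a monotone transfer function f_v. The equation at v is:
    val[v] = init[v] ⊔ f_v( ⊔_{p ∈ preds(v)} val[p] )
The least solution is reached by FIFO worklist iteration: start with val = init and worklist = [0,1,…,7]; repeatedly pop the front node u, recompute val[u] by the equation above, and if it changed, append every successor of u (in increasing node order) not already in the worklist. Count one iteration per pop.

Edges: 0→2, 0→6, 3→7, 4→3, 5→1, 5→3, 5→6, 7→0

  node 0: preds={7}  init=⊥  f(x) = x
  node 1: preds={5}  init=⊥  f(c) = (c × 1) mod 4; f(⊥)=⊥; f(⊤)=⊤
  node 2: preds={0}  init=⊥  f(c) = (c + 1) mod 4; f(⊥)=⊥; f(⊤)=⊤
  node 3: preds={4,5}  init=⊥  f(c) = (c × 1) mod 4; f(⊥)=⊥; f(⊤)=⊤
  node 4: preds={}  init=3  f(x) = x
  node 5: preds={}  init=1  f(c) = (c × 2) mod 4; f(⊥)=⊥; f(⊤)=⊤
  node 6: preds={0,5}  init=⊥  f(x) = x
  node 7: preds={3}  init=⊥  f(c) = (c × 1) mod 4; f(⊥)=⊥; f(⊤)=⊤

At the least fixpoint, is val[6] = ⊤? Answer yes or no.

Worklist (11 pops):
  #1 pop 0: in=⊥ → ⊥ (no change)
  #2 pop 1: in=1 → 1 (was ⊥); enqueue []
  #3 pop 2: in=⊥ → ⊥ (no change)
  #4 pop 3: in=⊤ → ⊤ (was ⊥); enqueue []
  #5 pop 4: in=⊥ → 3 (no change)
  #6 pop 5: in=⊥ → 1 (no change)
  #7 pop 6: in=1 → 1 (was ⊥); enqueue []
  #8 pop 7: in=⊤ → ⊤ (was ⊥); enqueue [0]
  #9 pop 0: in=⊤ → ⊤ (was ⊥); enqueue [2,6]
  #10 pop 2: in=⊤ → ⊤ (was ⊥); enqueue []
  #11 pop 6: in=⊤ → ⊤ (was 1); enqueue []

Fixpoint:
  val[0] = ⊤
  val[1] = 1
  val[2] = ⊤
  val[3] = ⊤
  val[4] = 3
  val[5] = 1
  val[6] = ⊤
  val[7] = ⊤

yes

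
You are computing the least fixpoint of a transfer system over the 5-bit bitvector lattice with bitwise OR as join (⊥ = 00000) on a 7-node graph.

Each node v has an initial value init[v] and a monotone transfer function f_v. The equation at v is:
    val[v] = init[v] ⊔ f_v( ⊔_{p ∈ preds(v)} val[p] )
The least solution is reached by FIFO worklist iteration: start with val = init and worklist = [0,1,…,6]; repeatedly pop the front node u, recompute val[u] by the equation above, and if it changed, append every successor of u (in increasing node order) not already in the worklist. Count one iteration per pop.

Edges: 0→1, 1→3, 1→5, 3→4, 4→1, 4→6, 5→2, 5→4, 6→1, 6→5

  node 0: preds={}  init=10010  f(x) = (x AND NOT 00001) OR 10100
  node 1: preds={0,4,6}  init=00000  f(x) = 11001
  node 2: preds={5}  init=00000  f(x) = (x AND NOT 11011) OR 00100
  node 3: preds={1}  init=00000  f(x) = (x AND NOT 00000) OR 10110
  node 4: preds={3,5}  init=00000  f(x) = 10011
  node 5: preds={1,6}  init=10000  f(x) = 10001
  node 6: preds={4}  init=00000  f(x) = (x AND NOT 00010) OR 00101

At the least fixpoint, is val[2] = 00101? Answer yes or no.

Iteration log — 11 steps:
  step 1. node 0  ⊔preds=00000  new=10110  old=10010  +wl: 
  step 2. node 1  ⊔preds=10110  new=11001  old=00000  +wl: 
  step 3. node 2  ⊔preds=10000  new=00100  old=00000  +wl: 
  step 4. node 3  ⊔preds=11001  new=11111  old=00000  +wl: 
  step 5. node 4  ⊔preds=11111  new=10011  old=00000  +wl: 1
  step 6. node 5  ⊔preds=11001  new=10001  old=10000  +wl: 2,4
  step 7. node 6  ⊔preds=10011  new=10101  old=00000  +wl: 5
  step 8. node 1  ⊔preds=10111  new=11001  stable
  step 9. node 2  ⊔preds=10001  new=00100  stable
  step 10. node 4  ⊔preds=11111  new=10011  stable
  step 11. node 5  ⊔preds=11101  new=10001  stable

Least fixpoint reached:
  node 0: 10110
  node 1: 11001
  node 2: 00100
  node 3: 11111
  node 4: 10011
  node 5: 10001
  node 6: 10101

no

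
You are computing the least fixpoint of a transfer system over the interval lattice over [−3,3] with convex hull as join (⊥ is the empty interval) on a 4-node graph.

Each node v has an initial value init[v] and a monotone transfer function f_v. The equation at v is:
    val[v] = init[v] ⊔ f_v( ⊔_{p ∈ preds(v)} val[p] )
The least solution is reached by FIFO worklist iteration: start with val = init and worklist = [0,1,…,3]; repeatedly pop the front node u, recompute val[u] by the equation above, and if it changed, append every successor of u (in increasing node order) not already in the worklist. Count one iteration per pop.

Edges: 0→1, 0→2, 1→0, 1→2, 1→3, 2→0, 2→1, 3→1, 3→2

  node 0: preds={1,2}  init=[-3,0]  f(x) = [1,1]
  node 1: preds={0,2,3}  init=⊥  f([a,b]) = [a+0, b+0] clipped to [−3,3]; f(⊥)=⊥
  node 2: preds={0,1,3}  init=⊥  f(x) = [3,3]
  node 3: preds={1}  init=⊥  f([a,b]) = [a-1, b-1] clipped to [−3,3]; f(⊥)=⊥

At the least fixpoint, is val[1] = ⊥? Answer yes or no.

Trace (11 dequeues):
  [1] u=0 | in ⊥ | out [-3,1] | prev [-3,0] | push {}
  [2] u=1 | in [-3,1] | out [-3,1] | prev ⊥ | push {0}
  [3] u=2 | in [-3,1] | out [3,3] | prev ⊥ | push {1}
  [4] u=3 | in [-3,1] | out [-3,0] | prev ⊥ | push {2}
  [5] u=0 | in [-3,3] | out [-3,1] | ==
  [6] u=1 | in [-3,3] | out [-3,3] | prev [-3,1] | push {0,3}
  [7] u=2 | in [-3,3] | out [3,3] | ==
  [8] u=0 | in [-3,3] | out [-3,1] | ==
  [9] u=3 | in [-3,3] | out [-3,2] | prev [-3,0] | push {1,2}
  [10] u=1 | in [-3,3] | out [-3,3] | ==
  [11] u=2 | in [-3,3] | out [3,3] | ==

Converged values:
  [0] [-3,1]
  [1] [-3,3]
  [2] [3,3]
  [3] [-3,2]

no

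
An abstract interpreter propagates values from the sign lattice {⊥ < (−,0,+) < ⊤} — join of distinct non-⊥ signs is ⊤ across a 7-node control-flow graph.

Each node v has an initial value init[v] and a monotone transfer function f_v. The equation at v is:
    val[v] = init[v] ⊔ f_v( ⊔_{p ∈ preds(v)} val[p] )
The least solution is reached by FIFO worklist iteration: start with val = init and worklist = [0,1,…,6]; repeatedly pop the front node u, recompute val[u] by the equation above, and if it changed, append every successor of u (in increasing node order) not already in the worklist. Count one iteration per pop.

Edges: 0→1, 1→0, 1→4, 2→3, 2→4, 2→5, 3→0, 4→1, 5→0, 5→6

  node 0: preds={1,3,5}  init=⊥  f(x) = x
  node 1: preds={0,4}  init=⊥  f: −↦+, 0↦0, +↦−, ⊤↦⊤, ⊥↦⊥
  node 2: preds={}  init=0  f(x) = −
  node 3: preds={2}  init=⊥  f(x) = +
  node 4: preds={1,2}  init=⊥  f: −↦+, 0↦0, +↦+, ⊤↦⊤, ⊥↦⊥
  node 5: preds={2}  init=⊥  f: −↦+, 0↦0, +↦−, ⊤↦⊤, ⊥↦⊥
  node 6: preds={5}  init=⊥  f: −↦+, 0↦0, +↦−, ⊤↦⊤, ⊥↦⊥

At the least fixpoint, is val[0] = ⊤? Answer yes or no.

Worklist (11 pops):
  #1 pop 0: in=⊥ → ⊥ (no change)
  #2 pop 1: in=⊥ → ⊥ (no change)
  #3 pop 2: in=⊥ → ⊤ (was 0); enqueue []
  #4 pop 3: in=⊤ → + (was ⊥); enqueue [0]
  #5 pop 4: in=⊤ → ⊤ (was ⊥); enqueue [1]
  #6 pop 5: in=⊤ → ⊤ (was ⊥); enqueue []
  #7 pop 6: in=⊤ → ⊤ (was ⊥); enqueue []
  #8 pop 0: in=⊤ → ⊤ (was ⊥); enqueue []
  #9 pop 1: in=⊤ → ⊤ (was ⊥); enqueue [0,4]
  #10 pop 0: in=⊤ → ⊤ (no change)
  #11 pop 4: in=⊤ → ⊤ (no change)

Fixpoint:
  val[0] = ⊤
  val[1] = ⊤
  val[2] = ⊤
  val[3] = +
  val[4] = ⊤
  val[5] = ⊤
  val[6] = ⊤

yes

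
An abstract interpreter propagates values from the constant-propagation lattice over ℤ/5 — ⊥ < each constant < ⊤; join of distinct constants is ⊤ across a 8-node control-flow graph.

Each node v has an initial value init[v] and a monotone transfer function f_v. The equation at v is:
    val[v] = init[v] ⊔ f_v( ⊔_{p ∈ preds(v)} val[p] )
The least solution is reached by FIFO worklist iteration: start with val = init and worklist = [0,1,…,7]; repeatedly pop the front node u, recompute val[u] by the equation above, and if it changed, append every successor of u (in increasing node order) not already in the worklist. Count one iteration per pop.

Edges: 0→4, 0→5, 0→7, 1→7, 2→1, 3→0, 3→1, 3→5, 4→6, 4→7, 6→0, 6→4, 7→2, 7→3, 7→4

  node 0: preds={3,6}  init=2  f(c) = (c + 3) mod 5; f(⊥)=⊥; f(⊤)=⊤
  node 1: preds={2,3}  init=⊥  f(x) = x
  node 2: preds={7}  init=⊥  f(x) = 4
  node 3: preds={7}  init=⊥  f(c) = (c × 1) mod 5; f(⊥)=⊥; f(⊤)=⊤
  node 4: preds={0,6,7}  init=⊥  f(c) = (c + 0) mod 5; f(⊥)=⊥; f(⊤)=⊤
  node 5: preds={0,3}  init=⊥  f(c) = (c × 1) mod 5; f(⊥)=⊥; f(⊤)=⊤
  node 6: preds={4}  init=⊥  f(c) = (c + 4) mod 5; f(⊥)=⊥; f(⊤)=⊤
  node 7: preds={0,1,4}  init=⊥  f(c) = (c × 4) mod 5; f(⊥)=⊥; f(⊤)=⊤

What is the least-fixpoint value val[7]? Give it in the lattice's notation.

⊤

Iteration log — 25 steps:
  step 1. node 0  ⊔preds=⊥  new=2  stable
  step 2. node 1  ⊔preds=⊥  new=⊥  stable
  step 3. node 2  ⊔preds=⊥  new=4  old=⊥  +wl: 1
  step 4. node 3  ⊔preds=⊥  new=⊥  stable
  step 5. node 4  ⊔preds=2  new=2  old=⊥  +wl: 
  step 6. node 5  ⊔preds=2  new=2  old=⊥  +wl: 
  step 7. node 6  ⊔preds=2  new=1  old=⊥  +wl: 0,4
  step 8. node 7  ⊔preds=2  new=3  old=⊥  +wl: 2,3
  step 9. node 1  ⊔preds=4  new=4  old=⊥  +wl: 7
  step 10. node 0  ⊔preds=1  new=⊤  old=2  +wl: 5
  step 11. node 4  ⊔preds=⊤  new=⊤  old=2  +wl: 6
  step 12. node 2  ⊔preds=3  new=4  stable
  step 13. node 3  ⊔preds=3  new=3  old=⊥  +wl: 0,1
  step 14. node 7  ⊔preds=⊤  new=⊤  old=3  +wl: 2,3,4
  step 15. node 5  ⊔preds=⊤  new=⊤  old=2  +wl: 
  step 16. node 6  ⊔preds=⊤  new=⊤  old=1  +wl: 
  step 17. node 0  ⊔preds=⊤  new=⊤  stable
  step 18. node 1  ⊔preds=⊤  new=⊤  old=4  +wl: 7
  step 19. node 2  ⊔preds=⊤  new=4  stable
  step 20. node 3  ⊔preds=⊤  new=⊤  old=3  +wl: 0,1,5
  step 21. node 4  ⊔preds=⊤  new=⊤  stable
  step 22. node 7  ⊔preds=⊤  new=⊤  stable
  step 23. node 0  ⊔preds=⊤  new=⊤  stable
  step 24. node 1  ⊔preds=⊤  new=⊤  stable
  step 25. node 5  ⊔preds=⊤  new=⊤  stable

Least fixpoint reached:
  node 0: ⊤
  node 1: ⊤
  node 2: 4
  node 3: ⊤
  node 4: ⊤
  node 5: ⊤
  node 6: ⊤
  node 7: ⊤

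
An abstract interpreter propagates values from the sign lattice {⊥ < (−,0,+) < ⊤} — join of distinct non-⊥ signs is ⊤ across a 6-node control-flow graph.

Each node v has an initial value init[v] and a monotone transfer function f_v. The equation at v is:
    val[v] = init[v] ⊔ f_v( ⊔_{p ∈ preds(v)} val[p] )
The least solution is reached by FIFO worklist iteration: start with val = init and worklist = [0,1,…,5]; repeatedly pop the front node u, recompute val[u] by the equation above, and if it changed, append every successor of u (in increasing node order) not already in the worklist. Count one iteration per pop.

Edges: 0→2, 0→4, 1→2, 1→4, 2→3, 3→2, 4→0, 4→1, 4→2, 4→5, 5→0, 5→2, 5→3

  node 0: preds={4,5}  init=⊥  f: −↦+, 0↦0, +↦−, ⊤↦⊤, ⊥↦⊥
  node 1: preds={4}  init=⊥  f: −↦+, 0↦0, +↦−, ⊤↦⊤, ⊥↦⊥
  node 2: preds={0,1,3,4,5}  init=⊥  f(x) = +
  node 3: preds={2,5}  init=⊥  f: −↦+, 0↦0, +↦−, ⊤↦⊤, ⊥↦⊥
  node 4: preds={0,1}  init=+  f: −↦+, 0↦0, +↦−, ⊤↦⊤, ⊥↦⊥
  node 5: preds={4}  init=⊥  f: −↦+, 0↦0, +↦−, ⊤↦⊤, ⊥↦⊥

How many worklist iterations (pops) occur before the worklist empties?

19

Iteration log — 19 steps:
  step 1. node 0  ⊔preds=+  new=−  old=⊥  +wl: 
  step 2. node 1  ⊔preds=+  new=−  old=⊥  +wl: 
  step 3. node 2  ⊔preds=⊤  new=+  old=⊥  +wl: 
  step 4. node 3  ⊔preds=+  new=−  old=⊥  +wl: 2
  step 5. node 4  ⊔preds=−  new=+  stable
  step 6. node 5  ⊔preds=+  new=−  old=⊥  +wl: 0,3
  step 7. node 2  ⊔preds=⊤  new=+  stable
  step 8. node 0  ⊔preds=⊤  new=⊤  old=−  +wl: 2,4
  step 9. node 3  ⊔preds=⊤  new=⊤  old=−  +wl: 
  step 10. node 2  ⊔preds=⊤  new=+  stable
  step 11. node 4  ⊔preds=⊤  new=⊤  old=+  +wl: 0,1,2,5
  step 12. node 0  ⊔preds=⊤  new=⊤  stable
  step 13. node 1  ⊔preds=⊤  new=⊤  old=−  +wl: 4
  step 14. node 2  ⊔preds=⊤  new=+  stable
  step 15. node 5  ⊔preds=⊤  new=⊤  old=−  +wl: 0,2,3
  step 16. node 4  ⊔preds=⊤  new=⊤  stable
  step 17. node 0  ⊔preds=⊤  new=⊤  stable
  step 18. node 2  ⊔preds=⊤  new=+  stable
  step 19. node 3  ⊔preds=⊤  new=⊤  stable

Least fixpoint reached:
  node 0: ⊤
  node 1: ⊤
  node 2: +
  node 3: ⊤
  node 4: ⊤
  node 5: ⊤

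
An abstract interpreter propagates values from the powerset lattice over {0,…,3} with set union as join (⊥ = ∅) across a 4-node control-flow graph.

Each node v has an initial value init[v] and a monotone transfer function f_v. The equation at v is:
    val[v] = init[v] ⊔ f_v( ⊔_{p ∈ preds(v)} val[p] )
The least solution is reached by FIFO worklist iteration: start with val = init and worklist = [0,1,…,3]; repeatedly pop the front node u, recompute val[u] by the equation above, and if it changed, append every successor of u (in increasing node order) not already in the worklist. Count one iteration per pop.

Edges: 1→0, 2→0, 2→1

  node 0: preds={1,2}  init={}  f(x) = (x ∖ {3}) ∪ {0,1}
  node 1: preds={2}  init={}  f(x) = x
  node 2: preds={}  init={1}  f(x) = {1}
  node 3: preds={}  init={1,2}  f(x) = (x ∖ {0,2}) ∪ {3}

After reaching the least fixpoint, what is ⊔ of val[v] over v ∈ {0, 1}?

{0,1}

Iteration log — 5 steps:
  step 1. node 0  ⊔preds={1}  new={0,1}  old={}  +wl: 
  step 2. node 1  ⊔preds={1}  new={1}  old={}  +wl: 0
  step 3. node 2  ⊔preds={}  new={1}  stable
  step 4. node 3  ⊔preds={}  new={1,2,3}  old={1,2}  +wl: 
  step 5. node 0  ⊔preds={1}  new={0,1}  stable

Least fixpoint reached:
  node 0: {0,1}
  node 1: {1}
  node 2: {1}
  node 3: {1,2,3}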